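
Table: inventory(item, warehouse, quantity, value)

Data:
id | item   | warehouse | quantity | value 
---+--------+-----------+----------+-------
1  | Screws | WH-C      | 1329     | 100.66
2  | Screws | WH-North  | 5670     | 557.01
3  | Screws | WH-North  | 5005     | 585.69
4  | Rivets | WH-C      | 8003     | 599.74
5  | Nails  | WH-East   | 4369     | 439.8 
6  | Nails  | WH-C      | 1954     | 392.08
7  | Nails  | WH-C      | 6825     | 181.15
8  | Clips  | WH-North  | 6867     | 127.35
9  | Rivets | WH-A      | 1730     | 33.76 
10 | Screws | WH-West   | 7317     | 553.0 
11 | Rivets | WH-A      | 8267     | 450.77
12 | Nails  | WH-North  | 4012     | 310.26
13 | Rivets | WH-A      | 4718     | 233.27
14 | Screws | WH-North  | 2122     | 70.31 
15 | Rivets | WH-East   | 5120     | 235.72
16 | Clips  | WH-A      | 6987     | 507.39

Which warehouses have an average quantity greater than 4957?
SELECT warehouse, AVG(quantity)
FROM inventory
GROUP BY warehouse
HAVING AVG(quantity) > 4957

Result:
  WH-A: avg=5425.50
  WH-West: avg=7317.00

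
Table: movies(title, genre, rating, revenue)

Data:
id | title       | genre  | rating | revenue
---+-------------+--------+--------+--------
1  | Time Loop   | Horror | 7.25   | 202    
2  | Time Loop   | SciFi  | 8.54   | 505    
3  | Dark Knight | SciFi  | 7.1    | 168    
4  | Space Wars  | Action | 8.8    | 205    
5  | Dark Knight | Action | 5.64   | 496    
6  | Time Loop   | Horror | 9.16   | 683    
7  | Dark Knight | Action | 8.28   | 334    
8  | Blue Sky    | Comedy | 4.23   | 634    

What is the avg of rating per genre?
SELECT genre, AVG(rating) as result
FROM movies
GROUP BY genre

Result:
  Action: 7.57
  Comedy: 4.23
  Horror: 8.21
  SciFi: 7.82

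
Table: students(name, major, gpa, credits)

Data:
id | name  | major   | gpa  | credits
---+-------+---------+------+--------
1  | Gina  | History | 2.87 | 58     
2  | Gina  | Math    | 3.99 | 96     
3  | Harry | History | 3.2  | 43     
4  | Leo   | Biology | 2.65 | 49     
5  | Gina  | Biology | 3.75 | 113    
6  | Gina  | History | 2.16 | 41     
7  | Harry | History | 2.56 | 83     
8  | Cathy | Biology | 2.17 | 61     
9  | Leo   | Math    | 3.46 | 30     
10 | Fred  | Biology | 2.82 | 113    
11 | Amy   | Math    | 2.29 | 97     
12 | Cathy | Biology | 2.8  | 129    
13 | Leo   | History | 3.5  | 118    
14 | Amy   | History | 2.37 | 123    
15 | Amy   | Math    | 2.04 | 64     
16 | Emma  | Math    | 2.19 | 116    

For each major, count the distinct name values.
SELECT major, COUNT(DISTINCT name)
FROM students
GROUP BY major

Result:
  Biology: 4 distinct
  History: 4 distinct
  Math: 4 distinct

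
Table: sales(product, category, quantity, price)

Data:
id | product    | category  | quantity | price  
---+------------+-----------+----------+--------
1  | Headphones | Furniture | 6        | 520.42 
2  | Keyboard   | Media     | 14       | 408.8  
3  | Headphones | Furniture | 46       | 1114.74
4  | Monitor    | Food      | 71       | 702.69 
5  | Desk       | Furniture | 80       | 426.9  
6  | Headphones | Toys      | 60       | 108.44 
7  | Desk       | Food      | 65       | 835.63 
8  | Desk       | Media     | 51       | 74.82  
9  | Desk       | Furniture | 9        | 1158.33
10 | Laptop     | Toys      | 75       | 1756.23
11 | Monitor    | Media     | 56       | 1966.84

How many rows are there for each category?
SELECT category, COUNT(*) as count
FROM sales
GROUP BY category

Result:
  Food: 2
  Furniture: 4
  Media: 3
  Toys: 2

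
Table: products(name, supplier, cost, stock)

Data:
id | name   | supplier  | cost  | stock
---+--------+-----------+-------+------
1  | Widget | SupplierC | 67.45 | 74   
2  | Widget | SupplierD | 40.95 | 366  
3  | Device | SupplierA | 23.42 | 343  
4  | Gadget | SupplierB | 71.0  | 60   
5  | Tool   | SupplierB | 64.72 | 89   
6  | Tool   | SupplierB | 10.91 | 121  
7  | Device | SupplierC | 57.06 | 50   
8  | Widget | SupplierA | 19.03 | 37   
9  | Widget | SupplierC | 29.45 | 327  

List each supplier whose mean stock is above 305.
SELECT supplier, AVG(stock)
FROM products
GROUP BY supplier
HAVING AVG(stock) > 305

Result:
  SupplierD: avg=366.00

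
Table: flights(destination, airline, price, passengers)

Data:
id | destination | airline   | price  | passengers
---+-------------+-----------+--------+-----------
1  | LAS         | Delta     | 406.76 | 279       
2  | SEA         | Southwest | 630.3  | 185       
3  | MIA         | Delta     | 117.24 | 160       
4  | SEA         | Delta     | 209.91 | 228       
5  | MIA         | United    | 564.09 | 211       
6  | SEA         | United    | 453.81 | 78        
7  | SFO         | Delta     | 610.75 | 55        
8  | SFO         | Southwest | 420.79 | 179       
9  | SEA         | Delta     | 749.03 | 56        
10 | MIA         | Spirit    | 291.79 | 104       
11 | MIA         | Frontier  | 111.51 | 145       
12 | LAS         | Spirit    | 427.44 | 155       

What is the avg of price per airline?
SELECT airline, AVG(price) as result
FROM flights
GROUP BY airline

Result:
  Delta: 418.74
  Frontier: 111.51
  Southwest: 525.55
  Spirit: 359.62
  United: 508.95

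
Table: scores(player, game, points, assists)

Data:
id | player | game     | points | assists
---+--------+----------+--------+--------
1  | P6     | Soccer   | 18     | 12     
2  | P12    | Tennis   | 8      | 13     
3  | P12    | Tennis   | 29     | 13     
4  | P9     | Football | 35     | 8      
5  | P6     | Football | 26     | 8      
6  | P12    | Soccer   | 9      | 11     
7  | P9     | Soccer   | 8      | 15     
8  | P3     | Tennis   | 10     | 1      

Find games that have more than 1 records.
SELECT game, COUNT(*) as cnt
FROM scores
GROUP BY game
HAVING COUNT(*) > 1

Result:
  Football: 2
  Soccer: 3
  Tennis: 3

Note: HAVING filters groups after aggregation, WHERE filters rows before.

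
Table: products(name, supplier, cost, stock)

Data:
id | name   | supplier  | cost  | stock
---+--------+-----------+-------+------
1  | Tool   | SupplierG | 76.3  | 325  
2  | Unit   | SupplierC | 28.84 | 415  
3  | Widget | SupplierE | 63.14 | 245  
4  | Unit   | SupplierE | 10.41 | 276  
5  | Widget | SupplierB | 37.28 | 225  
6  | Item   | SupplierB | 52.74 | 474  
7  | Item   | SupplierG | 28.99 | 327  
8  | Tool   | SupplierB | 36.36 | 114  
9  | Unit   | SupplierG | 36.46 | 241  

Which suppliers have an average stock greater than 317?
SELECT supplier, AVG(stock)
FROM products
GROUP BY supplier
HAVING AVG(stock) > 317

Result:
  SupplierC: avg=415.00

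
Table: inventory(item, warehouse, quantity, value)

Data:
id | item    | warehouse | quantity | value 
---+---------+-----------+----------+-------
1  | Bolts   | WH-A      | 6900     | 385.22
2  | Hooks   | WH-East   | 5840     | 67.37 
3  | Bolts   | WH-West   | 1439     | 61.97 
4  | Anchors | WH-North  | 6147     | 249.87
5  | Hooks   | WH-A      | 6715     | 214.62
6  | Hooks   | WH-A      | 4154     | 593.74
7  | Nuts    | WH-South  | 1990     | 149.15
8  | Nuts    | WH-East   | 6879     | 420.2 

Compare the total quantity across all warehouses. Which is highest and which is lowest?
SELECT warehouse, SUM(quantity)
FROM inventory
GROUP BY warehouse
ORDER BY SUM(quantity)

All groups:
  WH-West: 1439
  WH-South: 1990
  WH-North: 6147
  WH-East: 12719
  WH-A: 17769

Highest: WH-A (17769)
Lowest: WH-West (1439)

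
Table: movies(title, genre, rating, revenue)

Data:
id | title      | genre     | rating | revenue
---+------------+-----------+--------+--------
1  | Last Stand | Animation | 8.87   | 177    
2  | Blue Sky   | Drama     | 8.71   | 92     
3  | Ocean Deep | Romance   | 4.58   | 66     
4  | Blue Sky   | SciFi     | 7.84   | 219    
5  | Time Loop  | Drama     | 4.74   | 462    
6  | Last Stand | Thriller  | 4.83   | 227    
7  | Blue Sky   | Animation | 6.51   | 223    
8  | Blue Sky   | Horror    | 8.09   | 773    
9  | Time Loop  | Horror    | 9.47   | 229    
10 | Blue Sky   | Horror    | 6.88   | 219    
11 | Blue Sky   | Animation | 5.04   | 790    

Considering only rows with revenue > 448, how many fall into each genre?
SELECT genre, COUNT(*)
FROM movies
WHERE revenue > 448
GROUP BY genre

Note: WHERE filters rows before grouping.

Result:
  Animation: 1
  Drama: 1
  Horror: 1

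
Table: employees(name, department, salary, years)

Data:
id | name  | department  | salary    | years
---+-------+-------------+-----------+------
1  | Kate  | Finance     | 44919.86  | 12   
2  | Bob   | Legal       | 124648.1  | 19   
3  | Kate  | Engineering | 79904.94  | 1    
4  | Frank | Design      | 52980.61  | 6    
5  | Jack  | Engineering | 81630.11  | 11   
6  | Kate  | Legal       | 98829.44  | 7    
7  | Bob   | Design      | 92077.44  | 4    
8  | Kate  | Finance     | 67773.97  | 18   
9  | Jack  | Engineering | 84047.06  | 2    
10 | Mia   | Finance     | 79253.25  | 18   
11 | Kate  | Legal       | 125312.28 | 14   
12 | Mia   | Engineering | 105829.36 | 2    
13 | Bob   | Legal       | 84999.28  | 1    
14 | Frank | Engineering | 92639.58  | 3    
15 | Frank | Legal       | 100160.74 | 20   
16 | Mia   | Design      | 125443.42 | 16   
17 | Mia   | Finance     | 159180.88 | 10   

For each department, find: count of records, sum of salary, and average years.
SELECT department,
       COUNT(*) as cnt,
       SUM(salary) as total_salary,
       AVG(years) as avg_years
FROM employees
GROUP BY department

Result:
  Design: 3 records, 270501.47 total salary, 8.67 avg years
  Engineering: 5 records, 444051.05 total salary, 3.80 avg years
  Finance: 4 records, 351127.96 total salary, 14.50 avg years
  Legal: 5 records, 533949.84 total salary, 12.20 avg years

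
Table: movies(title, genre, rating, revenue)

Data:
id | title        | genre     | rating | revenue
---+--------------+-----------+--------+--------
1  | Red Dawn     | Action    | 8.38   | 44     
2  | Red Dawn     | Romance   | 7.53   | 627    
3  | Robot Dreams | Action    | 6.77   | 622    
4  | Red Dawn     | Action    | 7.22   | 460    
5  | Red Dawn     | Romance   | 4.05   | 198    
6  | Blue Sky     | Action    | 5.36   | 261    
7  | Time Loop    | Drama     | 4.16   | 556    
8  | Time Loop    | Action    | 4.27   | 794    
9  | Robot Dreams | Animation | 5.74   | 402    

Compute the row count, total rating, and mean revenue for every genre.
SELECT genre,
       COUNT(*) as cnt,
       SUM(rating) as total_rating,
       AVG(revenue) as avg_revenue
FROM movies
GROUP BY genre

Result:
  Action: 5 records, 32.00 total rating, 436.20 avg revenue
  Animation: 1 records, 5.74 total rating, 402.00 avg revenue
  Drama: 1 records, 4.16 total rating, 556.00 avg revenue
  Romance: 2 records, 11.58 total rating, 412.50 avg revenue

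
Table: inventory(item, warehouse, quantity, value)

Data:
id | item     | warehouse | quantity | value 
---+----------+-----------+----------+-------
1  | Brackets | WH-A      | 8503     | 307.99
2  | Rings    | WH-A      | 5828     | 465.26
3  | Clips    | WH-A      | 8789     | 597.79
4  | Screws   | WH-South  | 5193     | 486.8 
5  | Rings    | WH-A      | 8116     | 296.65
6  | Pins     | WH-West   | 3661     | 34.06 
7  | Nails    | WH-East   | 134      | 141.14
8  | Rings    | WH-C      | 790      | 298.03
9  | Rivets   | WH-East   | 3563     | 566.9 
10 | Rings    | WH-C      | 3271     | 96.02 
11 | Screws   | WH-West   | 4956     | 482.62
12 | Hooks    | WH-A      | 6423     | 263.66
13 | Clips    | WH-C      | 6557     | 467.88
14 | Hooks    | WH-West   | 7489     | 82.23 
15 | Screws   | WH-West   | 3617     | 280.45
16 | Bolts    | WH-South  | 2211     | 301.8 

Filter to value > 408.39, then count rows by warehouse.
SELECT warehouse, COUNT(*)
FROM inventory
WHERE value > 408.39
GROUP BY warehouse

Note: WHERE filters rows before grouping.

Result:
  WH-A: 2
  WH-C: 1
  WH-East: 1
  WH-South: 1
  WH-West: 1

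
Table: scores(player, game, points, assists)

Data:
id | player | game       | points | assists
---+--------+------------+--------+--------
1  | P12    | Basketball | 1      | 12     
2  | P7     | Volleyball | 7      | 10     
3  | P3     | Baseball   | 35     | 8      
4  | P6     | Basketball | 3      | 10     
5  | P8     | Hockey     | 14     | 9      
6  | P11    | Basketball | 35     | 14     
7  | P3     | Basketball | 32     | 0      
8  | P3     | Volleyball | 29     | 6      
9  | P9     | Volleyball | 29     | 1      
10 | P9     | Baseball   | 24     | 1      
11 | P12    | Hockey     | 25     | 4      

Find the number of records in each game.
SELECT game, COUNT(*) as count
FROM scores
GROUP BY game

Result:
  Baseball: 2
  Basketball: 4
  Hockey: 2
  Volleyball: 3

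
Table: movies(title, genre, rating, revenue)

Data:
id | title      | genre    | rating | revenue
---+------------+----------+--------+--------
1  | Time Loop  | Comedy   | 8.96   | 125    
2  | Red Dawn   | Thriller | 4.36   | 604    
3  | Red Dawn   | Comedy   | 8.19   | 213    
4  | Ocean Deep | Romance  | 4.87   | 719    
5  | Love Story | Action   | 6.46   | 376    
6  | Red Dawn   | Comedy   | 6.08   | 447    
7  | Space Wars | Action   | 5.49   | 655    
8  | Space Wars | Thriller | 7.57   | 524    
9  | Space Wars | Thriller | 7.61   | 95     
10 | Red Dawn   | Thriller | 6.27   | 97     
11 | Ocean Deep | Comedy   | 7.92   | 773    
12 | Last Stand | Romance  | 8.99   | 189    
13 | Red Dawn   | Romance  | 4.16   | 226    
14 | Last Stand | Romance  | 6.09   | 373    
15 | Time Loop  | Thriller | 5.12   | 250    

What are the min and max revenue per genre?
SELECT genre, MIN(revenue), MAX(revenue)
FROM movies
GROUP BY genre

Result:
  Action: min=376, max=655
  Comedy: min=125, max=773
  Romance: min=189, max=719
  Thriller: min=95, max=604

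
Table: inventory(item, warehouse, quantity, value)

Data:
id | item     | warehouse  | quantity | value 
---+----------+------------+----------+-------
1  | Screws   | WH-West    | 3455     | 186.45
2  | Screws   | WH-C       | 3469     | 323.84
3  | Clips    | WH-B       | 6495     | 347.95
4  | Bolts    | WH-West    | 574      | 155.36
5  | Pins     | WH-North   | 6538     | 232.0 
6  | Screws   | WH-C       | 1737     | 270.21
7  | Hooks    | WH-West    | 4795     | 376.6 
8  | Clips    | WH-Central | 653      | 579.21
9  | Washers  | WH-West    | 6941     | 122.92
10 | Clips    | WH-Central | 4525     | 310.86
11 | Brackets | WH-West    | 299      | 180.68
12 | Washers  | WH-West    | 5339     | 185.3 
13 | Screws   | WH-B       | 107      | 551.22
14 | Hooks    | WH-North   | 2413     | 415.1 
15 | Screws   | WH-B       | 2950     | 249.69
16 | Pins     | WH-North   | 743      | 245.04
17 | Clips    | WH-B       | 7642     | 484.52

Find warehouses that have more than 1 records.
SELECT warehouse, COUNT(*) as cnt
FROM inventory
GROUP BY warehouse
HAVING COUNT(*) > 1

Result:
  WH-B: 4
  WH-C: 2
  WH-Central: 2
  WH-North: 3
  WH-West: 6

Note: HAVING filters groups after aggregation, WHERE filters rows before.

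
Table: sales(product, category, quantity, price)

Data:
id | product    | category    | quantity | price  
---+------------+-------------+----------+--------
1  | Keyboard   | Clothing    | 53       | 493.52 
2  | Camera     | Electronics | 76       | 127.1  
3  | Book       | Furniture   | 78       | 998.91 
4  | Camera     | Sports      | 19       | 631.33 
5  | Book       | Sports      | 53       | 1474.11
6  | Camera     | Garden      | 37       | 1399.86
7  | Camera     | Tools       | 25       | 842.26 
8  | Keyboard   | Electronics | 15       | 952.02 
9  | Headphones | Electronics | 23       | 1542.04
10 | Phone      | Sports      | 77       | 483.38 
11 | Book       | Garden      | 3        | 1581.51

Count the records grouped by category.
SELECT category, COUNT(*) as count
FROM sales
GROUP BY category

Result:
  Clothing: 1
  Electronics: 3
  Furniture: 1
  Garden: 2
  Sports: 3
  Tools: 1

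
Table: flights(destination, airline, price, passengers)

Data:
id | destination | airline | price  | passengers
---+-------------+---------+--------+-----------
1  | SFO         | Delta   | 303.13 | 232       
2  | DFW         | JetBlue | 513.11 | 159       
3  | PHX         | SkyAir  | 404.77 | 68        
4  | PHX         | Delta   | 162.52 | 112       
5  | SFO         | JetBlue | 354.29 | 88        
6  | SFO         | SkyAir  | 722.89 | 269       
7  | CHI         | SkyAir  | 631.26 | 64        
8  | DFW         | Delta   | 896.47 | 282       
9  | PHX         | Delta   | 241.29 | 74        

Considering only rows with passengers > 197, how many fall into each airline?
SELECT airline, COUNT(*)
FROM flights
WHERE passengers > 197
GROUP BY airline

Note: WHERE filters rows before grouping.

Result:
  Delta: 2
  SkyAir: 1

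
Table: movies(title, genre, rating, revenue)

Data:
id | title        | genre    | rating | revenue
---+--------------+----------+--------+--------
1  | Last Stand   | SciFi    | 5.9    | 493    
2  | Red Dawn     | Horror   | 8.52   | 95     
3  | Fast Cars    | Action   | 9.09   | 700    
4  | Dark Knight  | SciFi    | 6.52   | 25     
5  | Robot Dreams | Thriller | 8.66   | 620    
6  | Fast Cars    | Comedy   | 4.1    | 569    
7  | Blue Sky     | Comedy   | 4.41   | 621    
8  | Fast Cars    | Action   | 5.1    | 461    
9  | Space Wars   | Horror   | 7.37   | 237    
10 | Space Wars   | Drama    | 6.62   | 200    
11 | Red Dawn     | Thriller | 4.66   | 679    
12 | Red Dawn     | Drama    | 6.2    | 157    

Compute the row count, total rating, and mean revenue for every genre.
SELECT genre,
       COUNT(*) as cnt,
       SUM(rating) as total_rating,
       AVG(revenue) as avg_revenue
FROM movies
GROUP BY genre

Result:
  Action: 2 records, 14.19 total rating, 580.50 avg revenue
  Comedy: 2 records, 8.51 total rating, 595.00 avg revenue
  Drama: 2 records, 12.82 total rating, 178.50 avg revenue
  Horror: 2 records, 15.89 total rating, 166.00 avg revenue
  SciFi: 2 records, 12.42 total rating, 259.00 avg revenue
  Thriller: 2 records, 13.32 total rating, 649.50 avg revenue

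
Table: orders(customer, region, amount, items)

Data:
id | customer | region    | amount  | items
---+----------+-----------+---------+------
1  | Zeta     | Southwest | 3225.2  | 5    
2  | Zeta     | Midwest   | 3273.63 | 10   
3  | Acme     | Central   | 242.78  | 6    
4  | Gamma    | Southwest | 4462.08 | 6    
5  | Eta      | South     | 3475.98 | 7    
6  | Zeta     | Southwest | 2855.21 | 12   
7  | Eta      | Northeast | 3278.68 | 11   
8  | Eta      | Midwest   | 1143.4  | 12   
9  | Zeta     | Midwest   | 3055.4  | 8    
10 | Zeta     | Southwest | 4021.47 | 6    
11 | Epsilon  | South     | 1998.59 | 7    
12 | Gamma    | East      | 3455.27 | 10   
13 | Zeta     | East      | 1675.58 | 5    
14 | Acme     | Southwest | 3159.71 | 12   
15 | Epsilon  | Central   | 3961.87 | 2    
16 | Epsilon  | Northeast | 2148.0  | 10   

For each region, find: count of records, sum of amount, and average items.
SELECT region,
       COUNT(*) as cnt,
       SUM(amount) as total_amount,
       AVG(items) as avg_items
FROM orders
GROUP BY region

Result:
  Central: 2 records, 4204.65 total amount, 4.00 avg items
  East: 2 records, 5130.85 total amount, 7.50 avg items
  Midwest: 3 records, 7472.43 total amount, 10.00 avg items
  Northeast: 2 records, 5426.68 total amount, 10.50 avg items
  South: 2 records, 5474.57 total amount, 7.00 avg items
  Southwest: 5 records, 17723.67 total amount, 8.20 avg items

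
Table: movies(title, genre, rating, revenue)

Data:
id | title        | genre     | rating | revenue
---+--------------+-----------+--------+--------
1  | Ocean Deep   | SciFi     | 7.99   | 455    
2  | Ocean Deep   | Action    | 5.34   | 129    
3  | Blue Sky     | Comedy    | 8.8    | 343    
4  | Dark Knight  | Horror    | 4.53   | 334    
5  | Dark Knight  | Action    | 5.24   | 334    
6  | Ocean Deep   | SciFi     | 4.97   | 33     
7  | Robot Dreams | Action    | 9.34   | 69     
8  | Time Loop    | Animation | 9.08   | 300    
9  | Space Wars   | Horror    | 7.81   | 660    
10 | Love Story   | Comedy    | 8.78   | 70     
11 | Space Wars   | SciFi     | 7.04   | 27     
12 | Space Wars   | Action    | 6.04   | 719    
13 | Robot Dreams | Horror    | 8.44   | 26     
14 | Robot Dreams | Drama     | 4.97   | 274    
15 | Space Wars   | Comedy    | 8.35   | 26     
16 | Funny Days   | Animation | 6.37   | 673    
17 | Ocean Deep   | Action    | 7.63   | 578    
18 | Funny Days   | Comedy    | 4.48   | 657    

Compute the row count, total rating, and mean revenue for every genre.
SELECT genre,
       COUNT(*) as cnt,
       SUM(rating) as total_rating,
       AVG(revenue) as avg_revenue
FROM movies
GROUP BY genre

Result:
  Action: 5 records, 33.59 total rating, 365.80 avg revenue
  Animation: 2 records, 15.45 total rating, 486.50 avg revenue
  Comedy: 4 records, 30.41 total rating, 274.00 avg revenue
  Drama: 1 records, 4.97 total rating, 274.00 avg revenue
  Horror: 3 records, 20.78 total rating, 340.00 avg revenue
  SciFi: 3 records, 20.00 total rating, 171.67 avg revenue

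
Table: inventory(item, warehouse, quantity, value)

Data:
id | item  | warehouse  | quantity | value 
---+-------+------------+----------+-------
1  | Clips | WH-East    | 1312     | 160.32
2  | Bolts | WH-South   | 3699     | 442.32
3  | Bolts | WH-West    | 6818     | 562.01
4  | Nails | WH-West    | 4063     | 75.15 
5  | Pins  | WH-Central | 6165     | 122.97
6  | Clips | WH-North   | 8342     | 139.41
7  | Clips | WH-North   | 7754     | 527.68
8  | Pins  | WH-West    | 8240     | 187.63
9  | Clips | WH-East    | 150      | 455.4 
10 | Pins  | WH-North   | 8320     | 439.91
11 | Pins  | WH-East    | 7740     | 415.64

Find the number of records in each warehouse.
SELECT warehouse, COUNT(*) as count
FROM inventory
GROUP BY warehouse

Result:
  WH-Central: 1
  WH-East: 3
  WH-North: 3
  WH-South: 1
  WH-West: 3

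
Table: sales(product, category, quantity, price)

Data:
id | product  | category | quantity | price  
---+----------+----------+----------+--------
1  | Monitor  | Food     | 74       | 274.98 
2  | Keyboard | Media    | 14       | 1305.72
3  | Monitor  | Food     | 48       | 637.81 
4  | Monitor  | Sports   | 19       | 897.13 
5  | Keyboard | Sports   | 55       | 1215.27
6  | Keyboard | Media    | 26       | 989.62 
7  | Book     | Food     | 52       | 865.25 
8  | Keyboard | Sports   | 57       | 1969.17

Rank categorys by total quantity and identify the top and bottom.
SELECT category, SUM(quantity)
FROM sales
GROUP BY category
ORDER BY SUM(quantity)

All groups:
  Media: 40
  Sports: 131
  Food: 174

Highest: Food (174)
Lowest: Media (40)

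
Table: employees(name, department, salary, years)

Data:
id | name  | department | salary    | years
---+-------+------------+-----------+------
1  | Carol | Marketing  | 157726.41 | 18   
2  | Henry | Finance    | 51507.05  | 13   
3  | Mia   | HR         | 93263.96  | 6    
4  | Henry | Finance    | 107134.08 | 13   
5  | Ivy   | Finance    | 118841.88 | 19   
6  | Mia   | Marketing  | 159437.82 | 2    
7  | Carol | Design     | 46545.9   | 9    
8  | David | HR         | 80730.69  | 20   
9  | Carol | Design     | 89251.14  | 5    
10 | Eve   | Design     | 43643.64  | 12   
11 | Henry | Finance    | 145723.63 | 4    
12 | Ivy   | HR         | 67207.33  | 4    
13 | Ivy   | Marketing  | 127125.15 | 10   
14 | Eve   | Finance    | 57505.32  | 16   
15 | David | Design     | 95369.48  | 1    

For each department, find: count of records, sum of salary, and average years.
SELECT department,
       COUNT(*) as cnt,
       SUM(salary) as total_salary,
       AVG(years) as avg_years
FROM employees
GROUP BY department

Result:
  Design: 4 records, 274810.16 total salary, 6.75 avg years
  Finance: 5 records, 480711.96 total salary, 13.00 avg years
  HR: 3 records, 241201.98 total salary, 10.00 avg years
  Marketing: 3 records, 444289.38 total salary, 10.00 avg years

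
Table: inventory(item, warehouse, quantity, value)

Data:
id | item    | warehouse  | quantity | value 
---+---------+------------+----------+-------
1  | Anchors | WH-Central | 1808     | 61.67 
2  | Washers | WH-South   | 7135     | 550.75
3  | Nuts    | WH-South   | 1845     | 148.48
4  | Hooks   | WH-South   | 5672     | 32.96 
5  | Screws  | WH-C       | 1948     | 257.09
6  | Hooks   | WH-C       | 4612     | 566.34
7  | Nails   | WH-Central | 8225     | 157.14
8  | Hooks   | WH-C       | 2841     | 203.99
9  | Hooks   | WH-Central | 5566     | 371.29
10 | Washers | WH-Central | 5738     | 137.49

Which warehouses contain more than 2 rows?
SELECT warehouse, COUNT(*) as cnt
FROM inventory
GROUP BY warehouse
HAVING COUNT(*) > 2

Result:
  WH-C: 3
  WH-Central: 4
  WH-South: 3

Note: HAVING filters groups after aggregation, WHERE filters rows before.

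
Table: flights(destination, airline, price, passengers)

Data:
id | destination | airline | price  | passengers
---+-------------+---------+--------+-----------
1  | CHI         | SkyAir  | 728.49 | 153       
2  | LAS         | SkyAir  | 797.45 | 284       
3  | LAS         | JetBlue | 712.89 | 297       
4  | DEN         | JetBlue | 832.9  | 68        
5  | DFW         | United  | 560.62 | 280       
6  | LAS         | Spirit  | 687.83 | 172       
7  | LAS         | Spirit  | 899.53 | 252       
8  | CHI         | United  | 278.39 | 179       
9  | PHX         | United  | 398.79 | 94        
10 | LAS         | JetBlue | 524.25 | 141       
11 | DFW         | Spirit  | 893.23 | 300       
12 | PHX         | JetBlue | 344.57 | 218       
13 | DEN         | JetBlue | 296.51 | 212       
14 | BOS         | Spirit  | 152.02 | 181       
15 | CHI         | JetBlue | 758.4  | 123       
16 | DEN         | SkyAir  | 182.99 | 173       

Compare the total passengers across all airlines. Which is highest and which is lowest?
SELECT airline, SUM(passengers)
FROM flights
GROUP BY airline
ORDER BY SUM(passengers)

All groups:
  United: 553
  SkyAir: 610
  Spirit: 905
  JetBlue: 1059

Highest: JetBlue (1059)
Lowest: United (553)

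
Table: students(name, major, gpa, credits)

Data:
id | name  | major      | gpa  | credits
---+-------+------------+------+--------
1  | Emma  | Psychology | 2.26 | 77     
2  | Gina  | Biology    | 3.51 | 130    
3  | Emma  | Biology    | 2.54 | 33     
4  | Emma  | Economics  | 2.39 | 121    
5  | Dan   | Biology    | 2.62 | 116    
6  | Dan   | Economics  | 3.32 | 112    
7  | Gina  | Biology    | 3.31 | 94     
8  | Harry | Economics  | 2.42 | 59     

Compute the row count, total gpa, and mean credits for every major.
SELECT major,
       COUNT(*) as cnt,
       SUM(gpa) as total_gpa,
       AVG(credits) as avg_credits
FROM students
GROUP BY major

Result:
  Biology: 4 records, 11.98 total gpa, 93.25 avg credits
  Economics: 3 records, 8.13 total gpa, 97.33 avg credits
  Psychology: 1 records, 2.26 total gpa, 77.00 avg credits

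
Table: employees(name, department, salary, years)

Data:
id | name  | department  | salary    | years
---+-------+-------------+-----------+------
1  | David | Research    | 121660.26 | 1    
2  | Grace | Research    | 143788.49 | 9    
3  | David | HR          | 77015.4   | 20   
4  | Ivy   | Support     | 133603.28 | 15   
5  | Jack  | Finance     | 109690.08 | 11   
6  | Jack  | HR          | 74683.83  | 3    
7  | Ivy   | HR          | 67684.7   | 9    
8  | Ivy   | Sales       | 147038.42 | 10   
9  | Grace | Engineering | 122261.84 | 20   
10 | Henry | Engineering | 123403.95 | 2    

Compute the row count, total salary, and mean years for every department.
SELECT department,
       COUNT(*) as cnt,
       SUM(salary) as total_salary,
       AVG(years) as avg_years
FROM employees
GROUP BY department

Result:
  Engineering: 2 records, 245665.79 total salary, 11.00 avg years
  Finance: 1 records, 109690.08 total salary, 11.00 avg years
  HR: 3 records, 219383.93 total salary, 10.67 avg years
  Research: 2 records, 265448.75 total salary, 5.00 avg years
  Sales: 1 records, 147038.42 total salary, 10.00 avg years
  Support: 1 records, 133603.28 total salary, 15.00 avg years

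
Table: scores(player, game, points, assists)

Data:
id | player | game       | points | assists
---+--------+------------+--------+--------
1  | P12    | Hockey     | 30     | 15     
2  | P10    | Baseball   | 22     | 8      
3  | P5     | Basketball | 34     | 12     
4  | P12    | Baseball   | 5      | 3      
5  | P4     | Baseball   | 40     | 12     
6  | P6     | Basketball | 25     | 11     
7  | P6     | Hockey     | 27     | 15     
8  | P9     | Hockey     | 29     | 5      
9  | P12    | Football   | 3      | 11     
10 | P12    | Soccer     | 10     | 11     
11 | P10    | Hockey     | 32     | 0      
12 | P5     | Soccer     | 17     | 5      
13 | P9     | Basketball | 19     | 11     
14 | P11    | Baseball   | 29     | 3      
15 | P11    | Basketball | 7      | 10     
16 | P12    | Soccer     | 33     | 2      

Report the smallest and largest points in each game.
SELECT game, MIN(points), MAX(points)
FROM scores
GROUP BY game

Result:
  Baseball: min=5, max=40
  Basketball: min=7, max=34
  Football: min=3, max=3
  Hockey: min=27, max=32
  Soccer: min=10, max=33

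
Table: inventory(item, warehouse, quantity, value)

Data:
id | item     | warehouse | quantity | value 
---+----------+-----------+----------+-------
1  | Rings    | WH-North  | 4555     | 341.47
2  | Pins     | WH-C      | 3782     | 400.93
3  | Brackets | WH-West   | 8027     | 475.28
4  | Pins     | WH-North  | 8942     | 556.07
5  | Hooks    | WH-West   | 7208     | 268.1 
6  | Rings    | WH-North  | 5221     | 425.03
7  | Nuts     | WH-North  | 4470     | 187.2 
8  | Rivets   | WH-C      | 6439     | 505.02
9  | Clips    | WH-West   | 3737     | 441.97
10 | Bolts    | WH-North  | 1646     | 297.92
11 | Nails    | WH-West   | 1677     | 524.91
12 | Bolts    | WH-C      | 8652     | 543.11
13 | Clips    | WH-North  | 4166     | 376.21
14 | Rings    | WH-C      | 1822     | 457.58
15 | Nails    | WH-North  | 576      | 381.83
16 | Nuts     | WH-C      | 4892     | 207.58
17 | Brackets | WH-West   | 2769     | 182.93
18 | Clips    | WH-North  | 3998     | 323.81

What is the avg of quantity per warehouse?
SELECT warehouse, AVG(quantity) as result
FROM inventory
GROUP BY warehouse

Result:
  WH-C: 5117.40
  WH-North: 4196.75
  WH-West: 4683.60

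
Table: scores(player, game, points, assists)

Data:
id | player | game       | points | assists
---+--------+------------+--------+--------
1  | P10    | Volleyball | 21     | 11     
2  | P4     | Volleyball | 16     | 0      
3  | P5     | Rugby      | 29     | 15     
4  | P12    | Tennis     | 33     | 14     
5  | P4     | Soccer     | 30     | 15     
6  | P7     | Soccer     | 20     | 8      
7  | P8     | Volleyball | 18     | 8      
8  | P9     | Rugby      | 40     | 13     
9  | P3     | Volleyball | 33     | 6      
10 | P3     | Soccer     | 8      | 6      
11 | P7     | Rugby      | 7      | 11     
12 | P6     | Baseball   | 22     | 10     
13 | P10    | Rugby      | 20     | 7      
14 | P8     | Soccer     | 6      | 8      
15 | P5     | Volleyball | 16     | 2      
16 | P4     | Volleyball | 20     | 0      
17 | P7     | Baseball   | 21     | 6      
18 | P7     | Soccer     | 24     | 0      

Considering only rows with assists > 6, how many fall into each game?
SELECT game, COUNT(*)
FROM scores
WHERE assists > 6
GROUP BY game

Note: WHERE filters rows before grouping.

Result:
  Baseball: 1
  Rugby: 4
  Soccer: 3
  Tennis: 1
  Volleyball: 2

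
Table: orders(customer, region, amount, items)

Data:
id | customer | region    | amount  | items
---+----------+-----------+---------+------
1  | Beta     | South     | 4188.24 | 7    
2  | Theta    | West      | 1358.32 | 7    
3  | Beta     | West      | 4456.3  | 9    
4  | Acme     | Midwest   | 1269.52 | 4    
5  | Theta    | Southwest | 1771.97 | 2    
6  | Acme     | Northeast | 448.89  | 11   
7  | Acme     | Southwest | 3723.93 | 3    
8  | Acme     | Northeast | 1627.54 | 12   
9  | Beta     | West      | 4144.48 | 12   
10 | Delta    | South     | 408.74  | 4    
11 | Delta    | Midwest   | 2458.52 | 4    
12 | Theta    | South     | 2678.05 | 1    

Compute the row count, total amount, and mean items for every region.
SELECT region,
       COUNT(*) as cnt,
       SUM(amount) as total_amount,
       AVG(items) as avg_items
FROM orders
GROUP BY region

Result:
  Midwest: 2 records, 3728.04 total amount, 4.00 avg items
  Northeast: 2 records, 2076.43 total amount, 11.50 avg items
  South: 3 records, 7275.03 total amount, 4.00 avg items
  Southwest: 2 records, 5495.90 total amount, 2.50 avg items
  West: 3 records, 9959.10 total amount, 9.33 avg items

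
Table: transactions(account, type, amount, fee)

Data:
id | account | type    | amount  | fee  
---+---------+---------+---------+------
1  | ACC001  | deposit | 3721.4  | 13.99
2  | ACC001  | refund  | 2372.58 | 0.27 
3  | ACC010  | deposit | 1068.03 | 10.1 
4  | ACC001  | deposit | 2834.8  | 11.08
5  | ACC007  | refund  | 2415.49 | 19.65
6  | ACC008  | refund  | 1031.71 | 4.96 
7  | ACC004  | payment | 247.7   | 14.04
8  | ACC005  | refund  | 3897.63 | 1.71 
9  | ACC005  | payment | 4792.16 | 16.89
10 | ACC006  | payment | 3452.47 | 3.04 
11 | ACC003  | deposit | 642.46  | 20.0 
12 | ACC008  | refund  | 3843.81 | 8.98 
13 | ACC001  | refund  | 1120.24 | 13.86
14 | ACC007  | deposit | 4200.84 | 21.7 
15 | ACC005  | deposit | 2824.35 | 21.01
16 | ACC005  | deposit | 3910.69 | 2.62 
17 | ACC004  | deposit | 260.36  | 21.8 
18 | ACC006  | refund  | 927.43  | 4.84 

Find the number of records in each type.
SELECT type, COUNT(*) as count
FROM transactions
GROUP BY type

Result:
  deposit: 8
  payment: 3
  refund: 7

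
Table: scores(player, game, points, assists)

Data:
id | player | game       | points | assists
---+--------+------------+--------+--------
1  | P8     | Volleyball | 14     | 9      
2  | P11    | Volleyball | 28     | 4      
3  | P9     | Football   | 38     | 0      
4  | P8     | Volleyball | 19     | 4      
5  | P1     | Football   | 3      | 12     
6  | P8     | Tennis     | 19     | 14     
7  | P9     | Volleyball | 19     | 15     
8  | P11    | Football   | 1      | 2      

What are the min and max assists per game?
SELECT game, MIN(assists), MAX(assists)
FROM scores
GROUP BY game

Result:
  Football: min=0, max=12
  Tennis: min=14, max=14
  Volleyball: min=4, max=15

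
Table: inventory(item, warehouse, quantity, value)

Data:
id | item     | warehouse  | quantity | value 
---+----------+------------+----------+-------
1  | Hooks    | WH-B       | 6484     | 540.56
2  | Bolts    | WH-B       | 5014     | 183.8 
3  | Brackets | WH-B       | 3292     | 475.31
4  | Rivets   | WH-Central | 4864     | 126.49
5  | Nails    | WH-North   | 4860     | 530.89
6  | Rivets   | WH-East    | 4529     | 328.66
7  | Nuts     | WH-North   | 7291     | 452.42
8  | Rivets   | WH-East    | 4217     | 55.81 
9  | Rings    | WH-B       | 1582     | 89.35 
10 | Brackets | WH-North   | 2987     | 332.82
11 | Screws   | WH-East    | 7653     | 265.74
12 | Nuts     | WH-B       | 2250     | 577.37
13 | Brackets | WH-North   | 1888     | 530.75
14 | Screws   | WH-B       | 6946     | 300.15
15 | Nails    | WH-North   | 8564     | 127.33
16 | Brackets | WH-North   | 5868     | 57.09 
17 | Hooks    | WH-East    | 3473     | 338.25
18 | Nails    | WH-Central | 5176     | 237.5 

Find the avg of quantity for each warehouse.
SELECT warehouse, AVG(quantity) as result
FROM inventory
GROUP BY warehouse

Result:
  WH-B: 4261.33
  WH-Central: 5020.00
  WH-East: 4968.00
  WH-North: 5243.00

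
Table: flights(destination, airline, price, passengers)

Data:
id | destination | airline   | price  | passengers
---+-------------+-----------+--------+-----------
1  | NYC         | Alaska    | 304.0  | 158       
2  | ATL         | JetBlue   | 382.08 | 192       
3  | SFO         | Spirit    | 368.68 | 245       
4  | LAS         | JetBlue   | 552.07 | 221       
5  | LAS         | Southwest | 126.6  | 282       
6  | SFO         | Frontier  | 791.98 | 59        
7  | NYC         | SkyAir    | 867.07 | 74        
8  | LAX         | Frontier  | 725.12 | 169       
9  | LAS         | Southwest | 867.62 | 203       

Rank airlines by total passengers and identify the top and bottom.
SELECT airline, SUM(passengers)
FROM flights
GROUP BY airline
ORDER BY SUM(passengers)

All groups:
  SkyAir: 74
  Alaska: 158
  Frontier: 228
  Spirit: 245
  JetBlue: 413
  Southwest: 485

Highest: Southwest (485)
Lowest: SkyAir (74)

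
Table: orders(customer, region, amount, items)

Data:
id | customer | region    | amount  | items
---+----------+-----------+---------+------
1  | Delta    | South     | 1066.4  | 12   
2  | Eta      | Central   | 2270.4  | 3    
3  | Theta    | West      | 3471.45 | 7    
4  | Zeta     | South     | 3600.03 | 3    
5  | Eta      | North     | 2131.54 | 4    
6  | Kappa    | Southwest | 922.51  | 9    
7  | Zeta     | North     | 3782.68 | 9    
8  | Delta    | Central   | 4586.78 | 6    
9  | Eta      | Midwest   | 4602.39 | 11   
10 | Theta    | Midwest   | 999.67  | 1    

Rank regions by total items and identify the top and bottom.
SELECT region, SUM(items)
FROM orders
GROUP BY region
ORDER BY SUM(items)

All groups:
  West: 7
  Central: 9
  Southwest: 9
  Midwest: 12
  North: 13
  South: 15

Highest: South (15)
Lowest: West (7)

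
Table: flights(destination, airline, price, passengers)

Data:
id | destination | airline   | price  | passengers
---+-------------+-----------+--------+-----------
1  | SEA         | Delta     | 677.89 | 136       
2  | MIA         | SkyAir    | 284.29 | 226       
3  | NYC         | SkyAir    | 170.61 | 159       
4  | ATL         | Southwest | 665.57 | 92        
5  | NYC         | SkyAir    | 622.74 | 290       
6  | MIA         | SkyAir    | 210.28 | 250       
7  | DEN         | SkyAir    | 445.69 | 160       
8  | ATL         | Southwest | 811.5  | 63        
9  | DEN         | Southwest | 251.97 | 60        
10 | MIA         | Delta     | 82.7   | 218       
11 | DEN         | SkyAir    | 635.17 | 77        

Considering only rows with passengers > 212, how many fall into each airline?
SELECT airline, COUNT(*)
FROM flights
WHERE passengers > 212
GROUP BY airline

Note: WHERE filters rows before grouping.

Result:
  Delta: 1
  SkyAir: 3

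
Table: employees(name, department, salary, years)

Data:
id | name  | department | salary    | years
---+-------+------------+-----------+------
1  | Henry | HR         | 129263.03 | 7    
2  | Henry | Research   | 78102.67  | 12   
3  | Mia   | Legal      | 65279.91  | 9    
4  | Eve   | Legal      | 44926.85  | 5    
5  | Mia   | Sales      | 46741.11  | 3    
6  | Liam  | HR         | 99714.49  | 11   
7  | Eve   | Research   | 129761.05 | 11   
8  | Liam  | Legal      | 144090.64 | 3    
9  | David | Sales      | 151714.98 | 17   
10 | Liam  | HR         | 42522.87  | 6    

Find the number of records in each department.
SELECT department, COUNT(*) as count
FROM employees
GROUP BY department

Result:
  HR: 3
  Legal: 3
  Research: 2
  Sales: 2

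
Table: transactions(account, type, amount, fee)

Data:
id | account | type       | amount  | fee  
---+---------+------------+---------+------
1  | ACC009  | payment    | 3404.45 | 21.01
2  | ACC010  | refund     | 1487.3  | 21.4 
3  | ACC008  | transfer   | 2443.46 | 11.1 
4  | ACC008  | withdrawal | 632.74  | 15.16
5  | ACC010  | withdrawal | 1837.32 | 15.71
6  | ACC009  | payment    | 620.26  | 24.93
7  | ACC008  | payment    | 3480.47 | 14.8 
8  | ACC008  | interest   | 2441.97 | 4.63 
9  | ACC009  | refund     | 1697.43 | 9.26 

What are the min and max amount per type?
SELECT type, MIN(amount), MAX(amount)
FROM transactions
GROUP BY type

Result:
  interest: min=2441.97, max=2441.97
  payment: min=620.26, max=3480.47
  refund: min=1487.30, max=1697.43
  transfer: min=2443.46, max=2443.46
  withdrawal: min=632.74, max=1837.32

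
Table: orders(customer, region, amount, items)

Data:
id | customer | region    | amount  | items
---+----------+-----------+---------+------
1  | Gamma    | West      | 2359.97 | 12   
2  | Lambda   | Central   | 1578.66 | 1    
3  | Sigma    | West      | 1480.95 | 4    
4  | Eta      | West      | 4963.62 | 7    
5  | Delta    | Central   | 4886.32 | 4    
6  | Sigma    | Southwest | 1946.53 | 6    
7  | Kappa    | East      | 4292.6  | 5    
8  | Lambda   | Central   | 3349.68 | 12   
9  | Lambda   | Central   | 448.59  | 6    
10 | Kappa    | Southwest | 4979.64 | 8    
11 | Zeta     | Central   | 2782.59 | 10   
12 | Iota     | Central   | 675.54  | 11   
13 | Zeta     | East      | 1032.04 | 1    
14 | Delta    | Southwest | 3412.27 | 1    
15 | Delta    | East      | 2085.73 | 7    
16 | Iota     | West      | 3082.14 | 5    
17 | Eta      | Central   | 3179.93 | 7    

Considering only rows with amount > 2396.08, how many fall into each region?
SELECT region, COUNT(*)
FROM orders
WHERE amount > 2396.08
GROUP BY region

Note: WHERE filters rows before grouping.

Result:
  Central: 4
  East: 1
  Southwest: 2
  West: 2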